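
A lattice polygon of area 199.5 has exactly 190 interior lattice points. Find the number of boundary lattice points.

21

Pick's theorem gives A = I + B/2 − 1, so B = 2(A − I + 1) = 2(199.5 − 190 + 1) = 21.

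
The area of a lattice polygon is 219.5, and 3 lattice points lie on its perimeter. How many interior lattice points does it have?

219

Pick's theorem A = I + B/2 − 1 rearranges to I = A − B/2 + 1 = 219.5 − 3/2 + 1 = 219.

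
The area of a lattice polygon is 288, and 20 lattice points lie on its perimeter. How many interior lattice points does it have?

279

Pick's theorem A = I + B/2 − 1 rearranges to I = A − B/2 + 1 = 288 − 20/2 + 1 = 279.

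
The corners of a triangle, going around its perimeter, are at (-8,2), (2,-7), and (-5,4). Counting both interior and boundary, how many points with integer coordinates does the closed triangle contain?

By the shoelace formula, twice the signed area is |[(-8)·(-7) − 2·2] + [2·4 − (-5)·(-7)] + [(-5)·2 − (-8)·4]| = 47, so the area is 23.5.
Summing gcd(|Δx|,|Δy|) over the edges gives the boundary count: gcd(10,9) + gcd(7,11) + gcd(3,2) = 1+1+1 = 3.
Pick's theorem gives I = A − B/2 + 1 = 23.5 − 3/2 + 1 = 23, so the closed region contains I + B = 23 + 3 = 26 lattice points.

26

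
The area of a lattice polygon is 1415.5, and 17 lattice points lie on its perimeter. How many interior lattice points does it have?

Pick's theorem A = I + B/2 − 1 rearranges to I = A − B/2 + 1 = 1415.5 − 17/2 + 1 = 1408.

1408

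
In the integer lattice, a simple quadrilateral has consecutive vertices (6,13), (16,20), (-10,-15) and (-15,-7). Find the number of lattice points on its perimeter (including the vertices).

4

The number of boundary lattice points is Σ gcd(|Δx|,|Δy|) = gcd(10,7) + gcd(26,35) + gcd(5,8) + gcd(21,20) = 1+1+1+1 = 4.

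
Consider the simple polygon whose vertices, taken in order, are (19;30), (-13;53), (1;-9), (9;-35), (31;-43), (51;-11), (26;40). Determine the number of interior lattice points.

3196

By the shoelace formula, twice the signed area is |[19·53 − (-13)·30] + [(-13)·(-9) − 1·53] + [1·(-35) − 9·(-9)] + [9·(-43) − 31·(-35)] + [31·(-11) − 51·(-43)] + [51·40 − 26·(-11)] + [26·30 − 19·40]| = 6403, so the area is 6403/2.
Summing gcd(|Δx|,|Δy|) over the edges gives the boundary count: gcd(32,23) + gcd(14,62) + gcd(8,26) + gcd(22,8) + gcd(20,32) + gcd(25,51) + gcd(7,10) = 1+2+2+2+4+1+1 = 13.
Pick's theorem gives I = A − B/2 + 1 = 6403/2 − 13/2 + 1 = 3196.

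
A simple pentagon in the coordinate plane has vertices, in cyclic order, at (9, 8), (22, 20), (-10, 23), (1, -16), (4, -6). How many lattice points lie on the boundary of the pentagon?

5

The number of boundary lattice points is Σ gcd(|Δx|,|Δy|) = gcd(13,12) + gcd(32,3) + gcd(11,39) + gcd(3,10) + gcd(5,14) = 1+1+1+1+1 = 5.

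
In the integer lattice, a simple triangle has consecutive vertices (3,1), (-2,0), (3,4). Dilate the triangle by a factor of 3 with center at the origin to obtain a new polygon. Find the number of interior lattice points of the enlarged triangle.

61

By the shoelace formula, twice the signed area is |(3·0 − (-2)·1) + ((-2)·4 − 3·0) + (3·1 − 3·4)| = 15, so the area is 7.5.
Along each edge there are gcd(|Δx|,|Δy|)+1 lattice points, so counting each shared vertex once the boundary has gcd(5,1) + gcd(5,4) + gcd(0,3) = 1+1+3 = 5.
Scaling by 3 multiplies the area by 3² = 9 (so the new area is 135/2) and multiplies the boundary lattice-point count by 3, giving 15.
By Pick's theorem, the interior count of the dilated polygon is 135/2 − 15/2 + 1 = 61.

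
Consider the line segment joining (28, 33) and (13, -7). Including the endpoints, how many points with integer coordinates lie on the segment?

6

The number of lattice points on a segment between lattice points is gcd(|Δx|,|Δy|) + 1 = gcd(15,40) + 1 = 5 + 1 = 6.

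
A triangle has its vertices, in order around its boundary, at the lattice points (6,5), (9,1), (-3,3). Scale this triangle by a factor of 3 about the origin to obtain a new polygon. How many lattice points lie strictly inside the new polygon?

184

Using the shoelace formula, 2A = |[6·1 − 9·5] + [9·3 − (-3)·1] + [(-3)·5 − 6·3]| = 42, so the area is 21.
Along each edge there are gcd(|Δx|,|Δy|)+1 lattice points, so counting each shared vertex once the boundary has gcd(3,4) + gcd(12,2) + gcd(9,2) = 1+2+1 = 4.
Scaling by 3 multiplies the area by 3² = 9 (so the new area is 189) and multiplies the boundary lattice-point count by 3, giving 12.
By Pick's theorem, the interior count of the dilated polygon is 189 − 12/2 + 1 = 184.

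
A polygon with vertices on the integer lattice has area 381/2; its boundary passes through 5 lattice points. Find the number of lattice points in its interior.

From Pick's theorem, I = A − B/2 + 1 = 381/2 − 5/2 + 1 = 189.

189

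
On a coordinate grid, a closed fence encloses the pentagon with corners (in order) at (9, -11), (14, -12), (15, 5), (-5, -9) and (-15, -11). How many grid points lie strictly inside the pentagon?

171

Using the shoelace formula, 2A = |[9·(-12) − 14·(-11)] + [14·5 − 15·(-12)] + [15·(-9) − (-5)·5] + [(-5)·(-11) − (-15)·(-9)] + [(-15)·(-11) − 9·(-11)]| = 370, so the area is 185.
Along each edge there are gcd(|Δx|,|Δy|)+1 lattice points, so counting each shared vertex once the boundary has gcd(5,1) + gcd(1,17) + gcd(20,14) + gcd(10,2) + gcd(24,0) = 1+1+2+2+24 = 30.
By Pick's theorem A = I + B/2 − 1, so I = 185 − 30/2 + 1 = 171.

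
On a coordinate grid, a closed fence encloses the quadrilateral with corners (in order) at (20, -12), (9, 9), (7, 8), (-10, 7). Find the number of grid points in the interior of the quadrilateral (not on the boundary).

202

By the shoelace formula, twice the signed area is |(20·9 − 9·(-12)) + (9·8 − 7·9) + (7·7 − (-10)·8) + ((-10)·(-12) − 20·7)| = 406, so the area is 203.
The number of boundary lattice points is Σ gcd(|Δx|,|Δy|) = gcd(11,21) + gcd(2,1) + gcd(17,1) + gcd(30,19) = 1+1+1+1 = 4.
By Pick's theorem A = I + B/2 − 1, so I = 203 − 4/2 + 1 = 202.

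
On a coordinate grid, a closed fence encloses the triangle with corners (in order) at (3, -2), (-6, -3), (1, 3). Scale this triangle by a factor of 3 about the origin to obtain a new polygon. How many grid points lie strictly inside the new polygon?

208

Using the shoelace formula, 2A = |(3·(-3) − (-6)·(-2)) + ((-6)·3 − 1·(-3)) + (1·(-2) − 3·3)| = 47, so the area is 47/2.
The number of boundary lattice points is Σ gcd(|Δx|,|Δy|) = gcd(9,1) + gcd(7,6) + gcd(2,5) = 1+1+1 = 3.
Scaling by 3 multiplies the area by 3² = 9 (so the new area is 423/2) and multiplies the boundary lattice-point count by 3, giving 9.
By Pick's theorem, the interior count of the dilated polygon is 423/2 − 9/2 + 1 = 208.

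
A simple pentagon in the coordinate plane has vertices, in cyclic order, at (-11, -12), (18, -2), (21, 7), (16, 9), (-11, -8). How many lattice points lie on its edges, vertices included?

Summing gcd(|Δx|,|Δy|) over the edges gives the boundary count: gcd(29,10) + gcd(3,9) + gcd(5,2) + gcd(27,17) + gcd(0,4) = 1+3+1+1+4 = 10.

10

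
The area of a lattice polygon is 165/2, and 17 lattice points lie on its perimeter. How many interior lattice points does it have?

75

Pick's theorem A = I + B/2 − 1 rearranges to I = A − B/2 + 1 = 165/2 − 17/2 + 1 = 75.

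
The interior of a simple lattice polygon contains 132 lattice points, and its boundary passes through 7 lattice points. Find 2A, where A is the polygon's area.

By Pick's theorem, A = I + B/2 − 1 = 132 + 7/2 − 1 = 269/2.
Hence 2A = 269.

269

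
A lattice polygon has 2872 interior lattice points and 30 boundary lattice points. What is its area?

2886

Pick's theorem states A = I + B/2 − 1, so A = 2872 + 30/2 − 1 = 2886.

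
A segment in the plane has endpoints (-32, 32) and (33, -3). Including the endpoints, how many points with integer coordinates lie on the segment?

The number of lattice points on a segment between lattice points is gcd(|Δx|,|Δy|) + 1 = gcd(65,35) + 1 = 5 + 1 = 6.

6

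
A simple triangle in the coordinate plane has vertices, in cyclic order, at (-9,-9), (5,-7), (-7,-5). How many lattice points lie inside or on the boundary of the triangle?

Using the shoelace formula, 2A = |[(-9)·(-7) − 5·(-9)] + [5·(-5) − (-7)·(-7)] + [(-7)·(-9) − (-9)·(-5)]| = 52, so the area is 26.
Summing gcd(|Δx|,|Δy|) over the edges gives the boundary count: gcd(14,2) + gcd(12,2) + gcd(2,4) = 2+2+2 = 6.
Pick's theorem gives I = A − B/2 + 1 = 26 − 6/2 + 1 = 24, so the closed region contains I + B = 24 + 6 = 30 lattice points.

30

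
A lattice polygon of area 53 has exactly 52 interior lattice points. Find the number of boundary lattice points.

Pick's theorem gives A = I + B/2 − 1, so B = 2(A − I + 1) = 2(53 − 52 + 1) = 4.

4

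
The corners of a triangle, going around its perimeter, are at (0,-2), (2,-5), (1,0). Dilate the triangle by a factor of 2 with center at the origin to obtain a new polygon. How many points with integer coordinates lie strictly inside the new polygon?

By the shoelace formula, twice the signed area is |[0·(-5) − 2·(-2)] + [2·0 − 1·(-5)] + [1·(-2) − 0·0]| = 7, so the area is 3.5.
The number of boundary lattice points is Σ gcd(|Δx|,|Δy|) = gcd(2,3) + gcd(1,5) + gcd(1,2) = 1+1+1 = 3.
Scaling by 2 multiplies the area by 2² = 4 (so the new area is 14) and multiplies the boundary lattice-point count by 2, giving 6.
By Pick's theorem, the interior count of the dilated polygon is 14 − 6/2 + 1 = 12.

12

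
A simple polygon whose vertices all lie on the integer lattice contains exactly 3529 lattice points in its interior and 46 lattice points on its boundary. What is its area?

By Pick's theorem, A = I + B/2 − 1 = 3529 + 46/2 − 1 = 3551.

3551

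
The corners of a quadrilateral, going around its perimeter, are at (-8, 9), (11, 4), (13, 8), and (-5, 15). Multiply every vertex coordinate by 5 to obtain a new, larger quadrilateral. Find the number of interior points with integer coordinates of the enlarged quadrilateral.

Using the shoelace formula, 2A = |((-8)·4 − 11·9) + (11·8 − 13·4) + (13·15 − (-5)·8) + ((-5)·9 − (-8)·15)| = 215, so the area is 215/2.
The number of boundary lattice points is Σ gcd(|Δx|,|Δy|) = gcd(19,5) + gcd(2,4) + gcd(18,7) + gcd(3,6) = 1+2+1+3 = 7.
Scaling by 5 multiplies the area by 5² = 25 (so the new area is 2687.5) and multiplies the boundary lattice-point count by 5, giving 35.
By Pick's theorem, the interior count of the dilated polygon is 2687.5 − 35/2 + 1 = 2671.

2671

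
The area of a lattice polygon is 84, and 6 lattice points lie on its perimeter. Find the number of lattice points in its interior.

From Pick's theorem, I = A − B/2 + 1 = 84 − 6/2 + 1 = 82.

82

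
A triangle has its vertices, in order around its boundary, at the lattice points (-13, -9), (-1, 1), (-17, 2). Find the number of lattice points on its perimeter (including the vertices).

Summing gcd(|Δx|,|Δy|) over the edges gives the boundary count: gcd(12,10) + gcd(16,1) + gcd(4,11) = 2+1+1 = 4.

4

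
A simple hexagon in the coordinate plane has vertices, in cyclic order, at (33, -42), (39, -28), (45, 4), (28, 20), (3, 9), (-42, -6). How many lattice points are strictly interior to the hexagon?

2705

Using the shoelace formula, 2A = |(33·(-28) − 39·(-42)) + (39·4 − 45·(-28)) + (45·20 − 28·4) + (28·9 − 3·20) + (3·(-6) − (-42)·9) + ((-42)·(-42) − 33·(-6))| = 5432, so the area is 2716.
Along each edge there are gcd(|Δx|,|Δy|)+1 lattice points, so counting each shared vertex once the boundary has gcd(6,14) + gcd(6,32) + gcd(17,16) + gcd(25,11) + gcd(45,15) + gcd(75,36) = 2+2+1+1+15+3 = 24.
Pick's theorem gives I = A − B/2 + 1 = 2716 − 24/2 + 1 = 2705.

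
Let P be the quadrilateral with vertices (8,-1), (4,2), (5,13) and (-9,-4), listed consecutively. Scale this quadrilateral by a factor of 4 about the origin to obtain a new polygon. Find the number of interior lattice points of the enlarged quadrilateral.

1593

The shoelace formula gives twice the area as |[8·2 − 4·(-1)] + [4·13 − 5·2] + [5·(-4) − (-9)·13] + [(-9)·(-1) − 8·(-4)]| = 200, so the area is 100.
The number of boundary lattice points is Σ gcd(|Δx|,|Δy|) = gcd(4,3) + gcd(1,11) + gcd(14,17) + gcd(17,3) = 1+1+1+1 = 4.
Scaling by 4 multiplies the area by 4² = 16 (so the new area is 1600) and multiplies the boundary lattice-point count by 4, giving 16.
By Pick's theorem, the interior count of the dilated polygon is 1600 − 16/2 + 1 = 1593.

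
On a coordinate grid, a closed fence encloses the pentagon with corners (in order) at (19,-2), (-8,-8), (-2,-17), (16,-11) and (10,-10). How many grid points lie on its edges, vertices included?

14

Summing gcd(|Δx|,|Δy|) over the edges gives the boundary count: gcd(27,6) + gcd(6,9) + gcd(18,6) + gcd(6,1) + gcd(9,8) = 3+3+6+1+1 = 14.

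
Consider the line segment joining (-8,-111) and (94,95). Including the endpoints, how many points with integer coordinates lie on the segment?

3

The number of lattice points on a segment between lattice points is gcd(|Δx|,|Δy|) + 1 = gcd(102,206) + 1 = 2 + 1 = 3.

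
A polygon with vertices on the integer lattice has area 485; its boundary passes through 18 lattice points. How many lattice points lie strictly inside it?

477

Pick's theorem A = I + B/2 − 1 rearranges to I = A − B/2 + 1 = 485 − 18/2 + 1 = 477.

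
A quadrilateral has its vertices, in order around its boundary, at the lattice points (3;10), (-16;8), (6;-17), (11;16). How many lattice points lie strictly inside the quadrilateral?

By the shoelace formula, twice the signed area is |(3·8 − (-16)·10) + ((-16)·(-17) − 6·8) + (6·16 − 11·(-17)) + (11·10 − 3·16)| = 753, so the area is 376.5.
Along each edge there are gcd(|Δx|,|Δy|)+1 lattice points, so counting each shared vertex once the boundary has gcd(19,2) + gcd(22,25) + gcd(5,33) + gcd(8,6) = 1+1+1+2 = 5.
By Pick's theorem A = I + B/2 − 1, so I = 376.5 − 5/2 + 1 = 375.

375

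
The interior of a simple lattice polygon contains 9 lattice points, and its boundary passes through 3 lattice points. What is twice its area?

By Pick's theorem, A = I + B/2 − 1 = 9 + 3/2 − 1 = 19/2.
Hence 2A = 19.

19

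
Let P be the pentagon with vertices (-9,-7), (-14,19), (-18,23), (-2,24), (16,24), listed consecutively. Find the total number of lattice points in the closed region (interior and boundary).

By the shoelace formula, twice the signed area is |[(-9)·19 − (-14)·(-7)] + [(-14)·23 − (-18)·19] + [(-18)·24 − (-2)·23] + [(-2)·24 − 16·24] + [16·(-7) − (-9)·24]| = 963, so the area is 963/2.
Along each edge there are gcd(|Δx|,|Δy|)+1 lattice points, so counting each shared vertex once the boundary has gcd(5,26) + gcd(4,4) + gcd(16,1) + gcd(18,0) + gcd(25,31) = 1+4+1+18+1 = 25.
Pick's theorem gives I = A − B/2 + 1 = 963/2 − 25/2 + 1 = 470, so the closed region contains I + B = 470 + 25 = 495 lattice points.

495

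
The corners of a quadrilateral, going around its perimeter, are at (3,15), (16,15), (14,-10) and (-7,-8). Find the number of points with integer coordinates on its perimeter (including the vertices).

16

The number of boundary lattice points is Σ gcd(|Δx|,|Δy|) = gcd(13,0) + gcd(2,25) + gcd(21,2) + gcd(10,23) = 13+1+1+1 = 16.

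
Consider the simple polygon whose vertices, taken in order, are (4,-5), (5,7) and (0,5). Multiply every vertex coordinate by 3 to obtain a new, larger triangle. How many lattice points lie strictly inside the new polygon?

Using the shoelace formula, 2A = |(4·7 − 5·(-5)) + (5·5 − 0·7) + (0·(-5) − 4·5)| = 58, so the area is 29.
Summing gcd(|Δx|,|Δy|) over the edges gives the boundary count: gcd(1,12) + gcd(5,2) + gcd(4,10) = 1+1+2 = 4.
Scaling by 3 multiplies the area by 3² = 9 (so the new area is 261) and multiplies the boundary lattice-point count by 3, giving 12.
By Pick's theorem, the interior count of the dilated polygon is 261 − 12/2 + 1 = 256.

256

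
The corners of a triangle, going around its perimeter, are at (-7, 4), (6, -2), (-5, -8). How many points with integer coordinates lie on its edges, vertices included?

4

The number of boundary lattice points is Σ gcd(|Δx|,|Δy|) = gcd(13,6) + gcd(11,6) + gcd(2,12) = 1+1+2 = 4.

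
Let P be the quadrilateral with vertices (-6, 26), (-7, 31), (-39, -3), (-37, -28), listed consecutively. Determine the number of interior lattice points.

537

By the shoelace formula, twice the signed area is |[(-6)·31 − (-7)·26] + [(-7)·(-3) − (-39)·31] + [(-39)·(-28) − (-37)·(-3)] + [(-37)·26 − (-6)·(-28)]| = 1077, so the area is 538.5.
The number of boundary lattice points is Σ gcd(|Δx|,|Δy|) = gcd(1,5) + gcd(32,34) + gcd(2,25) + gcd(31,54) = 1+2+1+1 = 5.
Pick's theorem gives I = A − B/2 + 1 = 538.5 − 5/2 + 1 = 537.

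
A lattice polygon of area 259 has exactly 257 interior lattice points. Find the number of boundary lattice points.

Pick's theorem gives A = I + B/2 − 1, so B = 2(A − I + 1) = 2(259 − 257 + 1) = 6.

6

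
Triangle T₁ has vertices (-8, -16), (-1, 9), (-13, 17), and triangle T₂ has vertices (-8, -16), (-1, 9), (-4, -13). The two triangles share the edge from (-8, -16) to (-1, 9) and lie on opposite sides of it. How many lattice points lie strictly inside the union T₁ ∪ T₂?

The union is the simple quadrilateral with vertices (-8, -16), (-13, 17), (-1, 9), (-4, -13) in order.
Using the shoelace formula, 2A = |[(-8)·17 − (-13)·(-16)] + [(-13)·9 − (-1)·17] + [(-1)·(-13) − (-4)·9] + [(-4)·(-16) − (-8)·(-13)]| = 435, so the area is 435/2.
Along each edge there are gcd(|Δx|,|Δy|)+1 lattice points, so counting each shared vertex once the boundary has gcd(5,33) + gcd(12,8) + gcd(3,22) + gcd(4,3) = 1+4+1+1 = 7.
By Pick's theorem I = A − B/2 + 1 = 435/2 − 7/2 + 1 = 215.

215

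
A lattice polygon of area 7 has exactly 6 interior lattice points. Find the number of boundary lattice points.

4

Pick's theorem gives A = I + B/2 − 1, so B = 2(A − I + 1) = 2(7 − 6 + 1) = 4.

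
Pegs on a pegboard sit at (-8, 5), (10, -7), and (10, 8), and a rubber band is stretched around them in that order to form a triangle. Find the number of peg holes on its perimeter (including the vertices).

24

Summing gcd(|Δx|,|Δy|) over the edges gives the boundary count: gcd(18,12) + gcd(0,15) + gcd(18,3) = 6+15+3 = 24.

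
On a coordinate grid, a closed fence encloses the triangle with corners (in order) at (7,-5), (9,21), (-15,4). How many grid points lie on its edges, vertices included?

4

Summing gcd(|Δx|,|Δy|) over the edges gives the boundary count: gcd(2,26) + gcd(24,17) + gcd(22,9) = 2+1+1 = 4.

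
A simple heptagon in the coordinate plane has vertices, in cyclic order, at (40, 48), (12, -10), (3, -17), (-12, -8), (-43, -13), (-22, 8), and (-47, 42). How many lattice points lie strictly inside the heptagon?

By the shoelace formula, twice the signed area is |(40·(-10) − 12·48) + (12·(-17) − 3·(-10)) + (3·(-8) − (-12)·(-17)) + ((-12)·(-13) − (-43)·(-8)) + ((-43)·8 − (-22)·(-13)) + ((-22)·42 − (-47)·8) + ((-47)·48 − 40·42)| = 6680, so the area is 3340.
The number of boundary lattice points is Σ gcd(|Δx|,|Δy|) = gcd(28,58) + gcd(9,7) + gcd(15,9) + gcd(31,5) + gcd(21,21) + gcd(25,34) + gcd(87,6) = 2+1+3+1+21+1+3 = 32.
By Pick's theorem A = I + B/2 − 1, so I = 3340 − 32/2 + 1 = 3325.

3325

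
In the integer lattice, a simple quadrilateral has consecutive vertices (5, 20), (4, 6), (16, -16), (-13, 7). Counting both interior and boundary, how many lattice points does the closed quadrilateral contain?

304

Using the shoelace formula, 2A = |[5·6 − 4·20] + [4·(-16) − 16·6] + [16·7 − (-13)·(-16)] + [(-13)·20 − 5·7]| = 601, so the area is 300.5.
Along each edge there are gcd(|Δx|,|Δy|)+1 lattice points, so counting each shared vertex once the boundary has gcd(1,14) + gcd(12,22) + gcd(29,23) + gcd(18,13) = 1+2+1+1 = 5.
Pick's theorem gives I = A − B/2 + 1 = 300.5 − 5/2 + 1 = 299, so the closed region contains I + B = 299 + 5 = 304 lattice points.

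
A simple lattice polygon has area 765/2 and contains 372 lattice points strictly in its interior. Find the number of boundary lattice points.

Pick's theorem gives A = I + B/2 − 1, so B = 2(A − I + 1) = 2(765/2 − 372 + 1) = 23.

23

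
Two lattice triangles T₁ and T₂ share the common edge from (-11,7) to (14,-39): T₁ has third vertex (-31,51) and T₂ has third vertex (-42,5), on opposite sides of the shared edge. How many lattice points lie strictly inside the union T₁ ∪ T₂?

802

The union is the simple quadrilateral with vertices (-11,7), (-31,51), (14,-39), (-42,5) in order.
The shoelace formula gives twice the area as |((-11)·51 − (-31)·7) + ((-31)·(-39) − 14·51) + (14·5 − (-42)·(-39)) + ((-42)·7 − (-11)·5)| = 1656, so the area is 828.
Along each edge there are gcd(|Δx|,|Δy|)+1 lattice points, so counting each shared vertex once the boundary has gcd(20,44) + gcd(45,90) + gcd(56,44) + gcd(31,2) = 4+45+4+1 = 54.
By Pick's theorem I = A − B/2 + 1 = 828 − 54/2 + 1 = 802.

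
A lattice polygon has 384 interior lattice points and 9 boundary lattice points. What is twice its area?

Pick's theorem states A = I + B/2 − 1, so A = 384 + 9/2 − 1 = 775/2.
Hence 2A = 775.

775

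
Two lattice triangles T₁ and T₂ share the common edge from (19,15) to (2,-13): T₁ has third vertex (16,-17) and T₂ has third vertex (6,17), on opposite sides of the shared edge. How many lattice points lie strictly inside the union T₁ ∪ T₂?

427

The union is the simple quadrilateral with vertices (19,15), (16,-17), (2,-13), (6,17) in order.
Using the shoelace formula, 2A = |[19·(-17) − 16·15] + [16·(-13) − 2·(-17)] + [2·17 − 6·(-13)] + [6·15 − 19·17]| = 858, so the area is 429.
Along each edge there are gcd(|Δx|,|Δy|)+1 lattice points, so counting each shared vertex once the boundary has gcd(3,32) + gcd(14,4) + gcd(4,30) + gcd(13,2) = 1+2+2+1 = 6.
By Pick's theorem I = A − B/2 + 1 = 429 − 6/2 + 1 = 427.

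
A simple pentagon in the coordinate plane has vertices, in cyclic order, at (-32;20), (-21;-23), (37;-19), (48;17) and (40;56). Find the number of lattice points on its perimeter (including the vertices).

The number of boundary lattice points is Σ gcd(|Δx|,|Δy|) = gcd(11,43) + gcd(58,4) + gcd(11,36) + gcd(8,39) + gcd(72,36) = 1+2+1+1+36 = 41.

41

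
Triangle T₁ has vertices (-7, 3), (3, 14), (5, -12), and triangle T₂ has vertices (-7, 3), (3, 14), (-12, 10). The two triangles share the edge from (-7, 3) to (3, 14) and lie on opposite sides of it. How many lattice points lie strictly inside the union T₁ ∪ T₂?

The union is the simple quadrilateral with vertices (-7, 3), (5, -12), (3, 14), (-12, 10) in order.
By the shoelace formula, twice the signed area is |[(-7)·(-12) − 5·3] + [5·14 − 3·(-12)] + [3·10 − (-12)·14] + [(-12)·3 − (-7)·10]| = 407, so the area is 203.5.
Summing gcd(|Δx|,|Δy|) over the edges gives the boundary count: gcd(12,15) + gcd(2,26) + gcd(15,4) + gcd(5,7) = 3+2+1+1 = 7.
By Pick's theorem I = A − B/2 + 1 = 203.5 − 7/2 + 1 = 201.

201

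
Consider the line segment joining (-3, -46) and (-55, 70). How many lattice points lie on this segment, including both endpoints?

5

The number of lattice points on a segment between lattice points is gcd(|Δx|,|Δy|) + 1 = gcd(52,116) + 1 = 4 + 1 = 5.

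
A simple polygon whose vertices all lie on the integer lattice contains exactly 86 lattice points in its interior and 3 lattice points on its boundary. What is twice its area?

Pick's theorem states A = I + B/2 − 1, so A = 86 + 3/2 − 1 = 173/2.
Hence 2A = 173.

173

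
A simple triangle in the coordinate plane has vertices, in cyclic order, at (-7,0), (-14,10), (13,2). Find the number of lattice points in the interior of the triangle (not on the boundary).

106

Using the shoelace formula, 2A = |((-7)·10 − (-14)·0) + ((-14)·2 − 13·10) + (13·0 − (-7)·2)| = 214, so the area is 107.
Summing gcd(|Δx|,|Δy|) over the edges gives the boundary count: gcd(7,10) + gcd(27,8) + gcd(20,2) = 1+1+2 = 4.
By Pick's theorem A = I + B/2 − 1, so I = 107 − 4/2 + 1 = 106.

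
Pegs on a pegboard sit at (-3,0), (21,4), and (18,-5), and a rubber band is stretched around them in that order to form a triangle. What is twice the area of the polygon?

204

The shoelace formula gives twice the area as |((-3)·4 − 21·0) + (21·(-5) − 18·4) + (18·0 − (-3)·(-5))| = 204, so the area is 102.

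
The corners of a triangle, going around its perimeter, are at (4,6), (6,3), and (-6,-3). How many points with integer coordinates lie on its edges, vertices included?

8

The number of boundary lattice points is Σ gcd(|Δx|,|Δy|) = gcd(2,3) + gcd(12,6) + gcd(10,9) = 1+6+1 = 8.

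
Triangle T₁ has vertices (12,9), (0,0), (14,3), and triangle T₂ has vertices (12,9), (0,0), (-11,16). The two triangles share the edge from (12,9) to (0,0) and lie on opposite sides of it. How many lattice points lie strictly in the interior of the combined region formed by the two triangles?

The union is the simple quadrilateral with vertices (12,9), (14,3), (0,0), (-11,16) in order.
Using the shoelace formula, 2A = |(12·3 − 14·9) + (14·0 − 0·3) + (0·16 − (-11)·0) + ((-11)·9 − 12·16)| = 381, so the area is 190.5.
The number of boundary lattice points is Σ gcd(|Δx|,|Δy|) = gcd(2,6) + gcd(14,3) + gcd(11,16) + gcd(23,7) = 2+1+1+1 = 5.
By Pick's theorem I = A − B/2 + 1 = 190.5 − 5/2 + 1 = 189.

189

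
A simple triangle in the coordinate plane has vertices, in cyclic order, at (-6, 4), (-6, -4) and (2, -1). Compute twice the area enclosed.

Using the shoelace formula, 2A = |((-6)·(-4) − (-6)·4) + ((-6)·(-1) − 2·(-4)) + (2·4 − (-6)·(-1))| = 64, so the area is 32.

64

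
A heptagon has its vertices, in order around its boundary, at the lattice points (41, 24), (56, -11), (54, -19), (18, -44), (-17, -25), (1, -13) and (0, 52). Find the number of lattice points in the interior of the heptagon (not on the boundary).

The shoelace formula gives twice the area as |(41·(-11) − 56·24) + (56·(-19) − 54·(-11)) + (54·(-44) − 18·(-19)) + (18·(-25) − (-17)·(-44)) + ((-17)·(-13) − 1·(-25)) + (1·52 − 0·(-13)) + (0·24 − 41·52)| = 7331, so the area is 3665.5.
Along each edge there are gcd(|Δx|,|Δy|)+1 lattice points, so counting each shared vertex once the boundary has gcd(15,35) + gcd(2,8) + gcd(36,25) + gcd(35,19) + gcd(18,12) + gcd(1,65) + gcd(41,28) = 5+2+1+1+6+1+1 = 17.
Pick's theorem gives I = A − B/2 + 1 = 3665.5 − 17/2 + 1 = 3658.

3658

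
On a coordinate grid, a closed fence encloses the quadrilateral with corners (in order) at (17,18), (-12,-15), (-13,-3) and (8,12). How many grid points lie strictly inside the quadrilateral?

The shoelace formula gives twice the area as |[17·(-15) − (-12)·18] + [(-12)·(-3) − (-13)·(-15)] + [(-13)·12 − 8·(-3)] + [8·18 − 17·12]| = 390, so the area is 195.
Along each edge there are gcd(|Δx|,|Δy|)+1 lattice points, so counting each shared vertex once the boundary has gcd(29,33) + gcd(1,12) + gcd(21,15) + gcd(9,6) = 1+1+3+3 = 8.
By Pick's theorem A = I + B/2 − 1, so I = 195 − 8/2 + 1 = 192.

192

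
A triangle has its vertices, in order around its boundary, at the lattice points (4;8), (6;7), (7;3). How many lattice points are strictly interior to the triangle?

By the shoelace formula, twice the signed area is |[4·7 − 6·8] + [6·3 − 7·7] + [7·8 − 4·3]| = 7, so the area is 3.5.
Along each edge there are gcd(|Δx|,|Δy|)+1 lattice points, so counting each shared vertex once the boundary has gcd(2,1) + gcd(1,4) + gcd(3,5) = 1+1+1 = 3.
By Pick's theorem A = I + B/2 − 1, so I = 3.5 − 3/2 + 1 = 3.

3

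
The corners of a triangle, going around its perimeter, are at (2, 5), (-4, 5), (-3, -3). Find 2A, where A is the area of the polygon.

48

Using the shoelace formula, 2A = |(2·5 − (-4)·5) + ((-4)·(-3) − (-3)·5) + ((-3)·5 − 2·(-3))| = 48, so the area is 24.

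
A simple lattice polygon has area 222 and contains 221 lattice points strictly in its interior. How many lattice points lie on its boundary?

4

Pick's theorem gives A = I + B/2 − 1, so B = 2(A − I + 1) = 2(222 − 221 + 1) = 4.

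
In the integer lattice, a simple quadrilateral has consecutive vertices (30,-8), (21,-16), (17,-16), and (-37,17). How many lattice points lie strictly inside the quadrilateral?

By the shoelace formula, twice the signed area is |[30·(-16) − 21·(-8)] + [21·(-16) − 17·(-16)] + [17·17 − (-37)·(-16)] + [(-37)·(-8) − 30·17]| = 893, so the area is 446.5.
Along each edge there are gcd(|Δx|,|Δy|)+1 lattice points, so counting each shared vertex once the boundary has gcd(9,8) + gcd(4,0) + gcd(54,33) + gcd(67,25) = 1+4+3+1 = 9.
By Pick's theorem A = I + B/2 − 1, so I = 446.5 − 9/2 + 1 = 443.

443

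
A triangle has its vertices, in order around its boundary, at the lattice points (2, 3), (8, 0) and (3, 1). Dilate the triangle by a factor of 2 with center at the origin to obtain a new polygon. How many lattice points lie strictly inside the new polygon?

By the shoelace formula, twice the signed area is |[2·0 − 8·3] + [8·1 − 3·0] + [3·3 − 2·1]| = 9, so the area is 9/2.
Along each edge there are gcd(|Δx|,|Δy|)+1 lattice points, so counting each shared vertex once the boundary has gcd(6,3) + gcd(5,1) + gcd(1,2) = 3+1+1 = 5.
Scaling by 2 multiplies the area by 2² = 4 (so the new area is 18) and multiplies the boundary lattice-point count by 2, giving 10.
By Pick's theorem, the interior count of the dilated polygon is 18 − 10/2 + 1 = 14.

14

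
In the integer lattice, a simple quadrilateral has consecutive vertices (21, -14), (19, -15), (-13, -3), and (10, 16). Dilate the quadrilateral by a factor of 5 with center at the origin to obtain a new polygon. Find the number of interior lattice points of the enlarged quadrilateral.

11921

The shoelace formula gives twice the area as |[21·(-15) − 19·(-14)] + [19·(-3) − (-13)·(-15)] + [(-13)·16 − 10·(-3)] + [10·(-14) − 21·16]| = 955, so the area is 477.5.
Along each edge there are gcd(|Δx|,|Δy|)+1 lattice points, so counting each shared vertex once the boundary has gcd(2,1) + gcd(32,12) + gcd(23,19) + gcd(11,30) = 1+4+1+1 = 7.
Scaling by 5 multiplies the area by 5² = 25 (so the new area is 11937.5) and multiplies the boundary lattice-point count by 5, giving 35.
By Pick's theorem, the interior count of the dilated polygon is 11937.5 − 35/2 + 1 = 11921.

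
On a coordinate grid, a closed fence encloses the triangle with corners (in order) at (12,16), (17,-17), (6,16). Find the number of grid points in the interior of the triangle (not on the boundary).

Using the shoelace formula, 2A = |(12·(-17) − 17·16) + (17·16 − 6·(-17)) + (6·16 − 12·16)| = 198, so the area is 99.
Summing gcd(|Δx|,|Δy|) over the edges gives the boundary count: gcd(5,33) + gcd(11,33) + gcd(6,0) = 1+11+6 = 18.
By Pick's theorem A = I + B/2 − 1, so I = 99 − 18/2 + 1 = 91.

91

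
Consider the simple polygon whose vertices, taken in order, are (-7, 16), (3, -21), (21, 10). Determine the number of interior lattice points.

By the shoelace formula, twice the signed area is |[(-7)·(-21) − 3·16] + [3·10 − 21·(-21)] + [21·16 − (-7)·10]| = 976, so the area is 488.
Along each edge there are gcd(|Δx|,|Δy|)+1 lattice points, so counting each shared vertex once the boundary has gcd(10,37) + gcd(18,31) + gcd(28,6) = 1+1+2 = 4.
By Pick's theorem A = I + B/2 − 1, so I = 488 − 4/2 + 1 = 487.

487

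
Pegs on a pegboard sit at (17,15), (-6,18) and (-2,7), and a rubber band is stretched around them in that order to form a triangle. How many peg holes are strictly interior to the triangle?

120

The shoelace formula gives twice the area as |(17·18 − (-6)·15) + ((-6)·7 − (-2)·18) + ((-2)·15 − 17·7)| = 241, so the area is 241/2.
Summing gcd(|Δx|,|Δy|) over the edges gives the boundary count: gcd(23,3) + gcd(4,11) + gcd(19,8) = 1+1+1 = 3.
By Pick's theorem A = I + B/2 − 1, so I = 241/2 − 3/2 + 1 = 120.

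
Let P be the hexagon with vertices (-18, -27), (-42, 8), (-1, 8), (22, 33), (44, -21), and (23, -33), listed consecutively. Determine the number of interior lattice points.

2933

Using the shoelace formula, 2A = |((-18)·8 − (-42)·(-27)) + ((-42)·8 − (-1)·8) + ((-1)·33 − 22·8) + (22·(-21) − 44·33) + (44·(-33) − 23·(-21)) + (23·(-27) − (-18)·(-33))| = 5913, so the area is 2956.5.
Summing gcd(|Δx|,|Δy|) over the edges gives the boundary count: gcd(24,35) + gcd(41,0) + gcd(23,25) + gcd(22,54) + gcd(21,12) + gcd(41,6) = 1+41+1+2+3+1 = 49.
By Pick's theorem A = I + B/2 − 1, so I = 2956.5 − 49/2 + 1 = 2933.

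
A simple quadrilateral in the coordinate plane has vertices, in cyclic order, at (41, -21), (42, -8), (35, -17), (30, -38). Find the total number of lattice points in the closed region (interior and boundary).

117

Using the shoelace formula, 2A = |(41·(-8) − 42·(-21)) + (42·(-17) − 35·(-8)) + (35·(-38) − 30·(-17)) + (30·(-21) − 41·(-38))| = 228, so the area is 114.
Summing gcd(|Δx|,|Δy|) over the edges gives the boundary count: gcd(1,13) + gcd(7,9) + gcd(5,21) + gcd(11,17) = 1+1+1+1 = 4.
Pick's theorem gives I = A − B/2 + 1 = 114 − 4/2 + 1 = 113, so the closed region contains I + B = 113 + 4 = 117 lattice points.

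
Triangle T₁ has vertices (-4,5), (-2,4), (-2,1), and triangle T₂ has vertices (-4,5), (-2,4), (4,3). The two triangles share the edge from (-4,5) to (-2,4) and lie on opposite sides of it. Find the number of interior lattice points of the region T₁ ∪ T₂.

The union is the simple quadrilateral with vertices (-4,5), (-2,1), (-2,4), (4,3) in order.
The shoelace formula gives twice the area as |((-4)·1 − (-2)·5) + ((-2)·4 − (-2)·1) + ((-2)·3 − 4·4) + (4·5 − (-4)·3)| = 10, so the area is 5.
Along each edge there are gcd(|Δx|,|Δy|)+1 lattice points, so counting each shared vertex once the boundary has gcd(2,4) + gcd(0,3) + gcd(6,1) + gcd(8,2) = 2+3+1+2 = 8.
By Pick's theorem I = A − B/2 + 1 = 5 − 8/2 + 1 = 2.

2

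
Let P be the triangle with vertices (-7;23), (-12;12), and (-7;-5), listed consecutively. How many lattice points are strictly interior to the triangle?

56

By the shoelace formula, twice the signed area is |((-7)·12 − (-12)·23) + ((-12)·(-5) − (-7)·12) + ((-7)·23 − (-7)·(-5))| = 140, so the area is 70.
Along each edge there are gcd(|Δx|,|Δy|)+1 lattice points, so counting each shared vertex once the boundary has gcd(5,11) + gcd(5,17) + gcd(0,28) = 1+1+28 = 30.
Pick's theorem gives I = A − B/2 + 1 = 70 − 30/2 + 1 = 56.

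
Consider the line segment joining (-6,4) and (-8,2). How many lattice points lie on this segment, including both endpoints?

3

The number of lattice points on a segment between lattice points is gcd(|Δx|,|Δy|) + 1 = gcd(2,2) + 1 = 2 + 1 = 3.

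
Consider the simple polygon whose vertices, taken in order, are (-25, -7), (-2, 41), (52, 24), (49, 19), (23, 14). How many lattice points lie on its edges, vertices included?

Summing gcd(|Δx|,|Δy|) over the edges gives the boundary count: gcd(23,48) + gcd(54,17) + gcd(3,5) + gcd(26,5) + gcd(48,21) = 1+1+1+1+3 = 7.

7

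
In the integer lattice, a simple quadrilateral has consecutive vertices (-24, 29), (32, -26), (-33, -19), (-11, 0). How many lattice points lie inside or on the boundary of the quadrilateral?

By the shoelace formula, twice the signed area is |((-24)·(-26) − 32·29) + (32·(-19) − (-33)·(-26)) + ((-33)·0 − (-11)·(-19)) + ((-11)·29 − (-24)·0)| = 2298, so the area is 1149.
Along each edge there are gcd(|Δx|,|Δy|)+1 lattice points, so counting each shared vertex once the boundary has gcd(56,55) + gcd(65,7) + gcd(22,19) + gcd(13,29) = 1+1+1+1 = 4.
Pick's theorem gives I = A − B/2 + 1 = 1149 − 4/2 + 1 = 1148, so the closed region contains I + B = 1148 + 4 = 1152 lattice points.

1152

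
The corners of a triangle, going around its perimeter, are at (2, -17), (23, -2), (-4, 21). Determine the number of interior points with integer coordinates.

442

By the shoelace formula, twice the signed area is |(2·(-2) − 23·(-17)) + (23·21 − (-4)·(-2)) + ((-4)·(-17) − 2·21)| = 888, so the area is 444.
Summing gcd(|Δx|,|Δy|) over the edges gives the boundary count: gcd(21,15) + gcd(27,23) + gcd(6,38) = 3+1+2 = 6.
By Pick's theorem A = I + B/2 − 1, so I = 444 − 6/2 + 1 = 442.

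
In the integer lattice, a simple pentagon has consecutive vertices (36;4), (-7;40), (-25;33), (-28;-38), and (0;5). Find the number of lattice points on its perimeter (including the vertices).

Summing gcd(|Δx|,|Δy|) over the edges gives the boundary count: gcd(43,36) + gcd(18,7) + gcd(3,71) + gcd(28,43) + gcd(36,1) = 1+1+1+1+1 = 5.

5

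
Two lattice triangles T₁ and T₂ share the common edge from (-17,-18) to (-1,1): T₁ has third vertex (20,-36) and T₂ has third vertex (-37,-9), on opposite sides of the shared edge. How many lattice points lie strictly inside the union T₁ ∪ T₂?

The union is the simple quadrilateral with vertices (-17,-18), (20,-36), (-1,1), (-37,-9) in order.
Using the shoelace formula, 2A = |((-17)·(-36) − 20·(-18)) + (20·1 − (-1)·(-36)) + ((-1)·(-9) − (-37)·1) + ((-37)·(-18) − (-17)·(-9))| = 1515, so the area is 757.5.
Along each edge there are gcd(|Δx|,|Δy|)+1 lattice points, so counting each shared vertex once the boundary has gcd(37,18) + gcd(21,37) + gcd(36,10) + gcd(20,9) = 1+1+2+1 = 5.
By Pick's theorem I = A − B/2 + 1 = 757.5 − 5/2 + 1 = 756.

756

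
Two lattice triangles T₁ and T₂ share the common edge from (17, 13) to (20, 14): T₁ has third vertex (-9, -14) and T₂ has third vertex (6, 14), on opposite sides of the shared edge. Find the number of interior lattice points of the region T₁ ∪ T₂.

The union is the simple quadrilateral with vertices (17, 13), (-9, -14), (20, 14), (6, 14) in order.
Using the shoelace formula, 2A = |(17·(-14) − (-9)·13) + ((-9)·14 − 20·(-14)) + (20·14 − 6·14) + (6·13 − 17·14)| = 69, so the area is 69/2.
The number of boundary lattice points is Σ gcd(|Δx|,|Δy|) = gcd(26,27) + gcd(29,28) + gcd(14,0) + gcd(11,1) = 1+1+14+1 = 17.
By Pick's theorem I = A − B/2 + 1 = 69/2 − 17/2 + 1 = 27.

27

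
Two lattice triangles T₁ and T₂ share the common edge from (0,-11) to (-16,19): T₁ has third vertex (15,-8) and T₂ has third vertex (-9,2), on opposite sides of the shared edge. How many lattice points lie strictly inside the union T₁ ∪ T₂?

The union is the simple quadrilateral with vertices (0,-11), (15,-8), (-16,19), (-9,2) in order.
By the shoelace formula, twice the signed area is |(0·(-8) − 15·(-11)) + (15·19 − (-16)·(-8)) + ((-16)·2 − (-9)·19) + ((-9)·(-11) − 0·2)| = 560, so the area is 280.
Along each edge there are gcd(|Δx|,|Δy|)+1 lattice points, so counting each shared vertex once the boundary has gcd(15,3) + gcd(31,27) + gcd(7,17) + gcd(9,13) = 3+1+1+1 = 6.
By Pick's theorem I = A − B/2 + 1 = 280 − 6/2 + 1 = 278.

278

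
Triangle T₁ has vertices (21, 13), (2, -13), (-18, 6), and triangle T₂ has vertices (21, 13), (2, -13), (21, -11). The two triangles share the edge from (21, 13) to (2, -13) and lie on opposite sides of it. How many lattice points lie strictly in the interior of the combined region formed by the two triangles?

The union is the simple quadrilateral with vertices (21, 13), (-18, 6), (2, -13), (21, -11) in order.
By the shoelace formula, twice the signed area is |(21·6 − (-18)·13) + ((-18)·(-13) − 2·6) + (2·(-11) − 21·(-13)) + (21·13 − 21·(-11))| = 1337, so the area is 1337/2.
Along each edge there are gcd(|Δx|,|Δy|)+1 lattice points, so counting each shared vertex once the boundary has gcd(39,7) + gcd(20,19) + gcd(19,2) + gcd(0,24) = 1+1+1+24 = 27.
By Pick's theorem I = A − B/2 + 1 = 1337/2 − 27/2 + 1 = 656.

656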